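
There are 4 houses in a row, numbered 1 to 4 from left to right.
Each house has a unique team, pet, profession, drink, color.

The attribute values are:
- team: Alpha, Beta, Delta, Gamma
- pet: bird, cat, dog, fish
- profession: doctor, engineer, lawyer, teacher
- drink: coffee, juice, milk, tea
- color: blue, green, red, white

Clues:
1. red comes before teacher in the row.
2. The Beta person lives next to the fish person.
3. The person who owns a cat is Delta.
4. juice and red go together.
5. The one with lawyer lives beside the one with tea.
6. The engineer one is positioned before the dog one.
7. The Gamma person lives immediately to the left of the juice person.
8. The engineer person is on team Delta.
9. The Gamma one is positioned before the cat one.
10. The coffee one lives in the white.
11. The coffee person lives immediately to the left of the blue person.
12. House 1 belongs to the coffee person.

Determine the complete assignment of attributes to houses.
Solution:

House | Team | Pet | Profession | Drink | Color
-----------------------------------------------
  1   | Beta | bird | lawyer | coffee | white
  2   | Gamma | fish | doctor | tea | blue
  3   | Delta | cat | engineer | juice | red
  4   | Alpha | dog | teacher | milk | green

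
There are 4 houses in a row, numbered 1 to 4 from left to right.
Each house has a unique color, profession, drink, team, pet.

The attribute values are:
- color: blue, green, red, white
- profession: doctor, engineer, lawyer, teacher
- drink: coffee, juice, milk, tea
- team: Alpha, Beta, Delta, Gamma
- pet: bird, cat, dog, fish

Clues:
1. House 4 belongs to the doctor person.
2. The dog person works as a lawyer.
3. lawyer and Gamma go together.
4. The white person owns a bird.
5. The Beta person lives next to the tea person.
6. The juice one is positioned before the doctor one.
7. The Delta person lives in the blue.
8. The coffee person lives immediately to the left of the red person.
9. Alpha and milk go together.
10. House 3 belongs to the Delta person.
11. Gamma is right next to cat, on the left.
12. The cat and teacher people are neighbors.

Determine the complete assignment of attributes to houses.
Solution:

House | Color | Profession | Drink | Team | Pet
-----------------------------------------------
  1   | green | lawyer | coffee | Gamma | dog
  2   | red | engineer | juice | Beta | cat
  3   | blue | teacher | tea | Delta | fish
  4   | white | doctor | milk | Alpha | bird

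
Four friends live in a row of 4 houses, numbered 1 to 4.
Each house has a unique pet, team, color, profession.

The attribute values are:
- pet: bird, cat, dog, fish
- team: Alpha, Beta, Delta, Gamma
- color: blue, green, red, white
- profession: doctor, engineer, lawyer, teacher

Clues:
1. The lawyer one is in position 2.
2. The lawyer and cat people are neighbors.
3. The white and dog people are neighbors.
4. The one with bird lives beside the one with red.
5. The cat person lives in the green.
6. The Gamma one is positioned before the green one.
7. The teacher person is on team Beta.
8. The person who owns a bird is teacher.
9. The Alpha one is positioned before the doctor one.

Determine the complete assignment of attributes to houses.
Solution:

House | Pet | Team | Color | Profession
---------------------------------------
  1   | bird | Beta | white | teacher
  2   | dog | Gamma | red | lawyer
  3   | cat | Alpha | green | engineer
  4   | fish | Delta | blue | doctor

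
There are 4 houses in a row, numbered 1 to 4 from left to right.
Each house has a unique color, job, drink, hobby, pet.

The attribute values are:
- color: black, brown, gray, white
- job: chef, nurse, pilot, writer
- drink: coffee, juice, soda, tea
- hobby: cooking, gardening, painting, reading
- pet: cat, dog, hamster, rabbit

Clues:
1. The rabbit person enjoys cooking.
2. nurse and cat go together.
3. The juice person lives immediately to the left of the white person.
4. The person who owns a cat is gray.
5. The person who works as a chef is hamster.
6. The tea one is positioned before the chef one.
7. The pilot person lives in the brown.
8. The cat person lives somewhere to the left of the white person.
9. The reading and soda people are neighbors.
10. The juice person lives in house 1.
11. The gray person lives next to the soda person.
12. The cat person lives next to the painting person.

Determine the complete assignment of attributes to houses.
Solution:

House | Color | Job | Drink | Hobby | Pet
-----------------------------------------
  1   | gray | nurse | juice | reading | cat
  2   | white | writer | soda | painting | dog
  3   | brown | pilot | tea | cooking | rabbit
  4   | black | chef | coffee | gardening | hamster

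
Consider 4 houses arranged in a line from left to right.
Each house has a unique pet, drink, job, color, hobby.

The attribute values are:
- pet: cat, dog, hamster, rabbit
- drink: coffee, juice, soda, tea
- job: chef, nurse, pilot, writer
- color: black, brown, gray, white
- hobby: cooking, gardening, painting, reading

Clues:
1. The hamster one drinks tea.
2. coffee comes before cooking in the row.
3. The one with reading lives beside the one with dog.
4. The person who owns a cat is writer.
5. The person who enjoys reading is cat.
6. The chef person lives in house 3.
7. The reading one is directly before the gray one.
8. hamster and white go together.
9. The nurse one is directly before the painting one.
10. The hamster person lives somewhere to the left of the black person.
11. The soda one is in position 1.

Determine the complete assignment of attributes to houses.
Solution:

House | Pet | Drink | Job | Color | Hobby
-----------------------------------------
  1   | cat | soda | writer | brown | reading
  2   | dog | coffee | nurse | gray | gardening
  3   | hamster | tea | chef | white | painting
  4   | rabbit | juice | pilot | black | cooking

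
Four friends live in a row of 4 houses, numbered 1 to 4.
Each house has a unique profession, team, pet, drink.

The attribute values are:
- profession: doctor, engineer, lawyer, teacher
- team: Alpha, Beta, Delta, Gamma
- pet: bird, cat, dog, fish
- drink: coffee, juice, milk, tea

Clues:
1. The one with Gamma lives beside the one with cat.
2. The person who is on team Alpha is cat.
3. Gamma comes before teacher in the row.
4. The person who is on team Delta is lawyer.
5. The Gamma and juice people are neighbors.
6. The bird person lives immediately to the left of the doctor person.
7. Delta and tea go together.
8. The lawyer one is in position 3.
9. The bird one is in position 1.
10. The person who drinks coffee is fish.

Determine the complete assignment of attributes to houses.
Solution:

House | Profession | Team | Pet | Drink
---------------------------------------
  1   | engineer | Gamma | bird | milk
  2   | doctor | Alpha | cat | juice
  3   | lawyer | Delta | dog | tea
  4   | teacher | Beta | fish | coffee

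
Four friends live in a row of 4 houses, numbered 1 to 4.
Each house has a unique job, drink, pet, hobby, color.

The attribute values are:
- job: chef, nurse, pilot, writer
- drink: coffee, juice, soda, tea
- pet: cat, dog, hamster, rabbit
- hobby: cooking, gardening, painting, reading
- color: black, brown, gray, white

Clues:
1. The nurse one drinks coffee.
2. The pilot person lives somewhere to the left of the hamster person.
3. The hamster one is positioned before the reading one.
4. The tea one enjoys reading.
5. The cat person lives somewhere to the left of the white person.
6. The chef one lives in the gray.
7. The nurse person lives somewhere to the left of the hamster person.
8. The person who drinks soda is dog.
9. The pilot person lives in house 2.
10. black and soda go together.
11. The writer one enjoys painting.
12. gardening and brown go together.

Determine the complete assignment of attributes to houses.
Solution:

House | Job | Drink | Pet | Hobby | Color
-----------------------------------------
  1   | nurse | coffee | cat | gardening | brown
  2   | pilot | soda | dog | cooking | black
  3   | writer | juice | hamster | painting | white
  4   | chef | tea | rabbit | reading | gray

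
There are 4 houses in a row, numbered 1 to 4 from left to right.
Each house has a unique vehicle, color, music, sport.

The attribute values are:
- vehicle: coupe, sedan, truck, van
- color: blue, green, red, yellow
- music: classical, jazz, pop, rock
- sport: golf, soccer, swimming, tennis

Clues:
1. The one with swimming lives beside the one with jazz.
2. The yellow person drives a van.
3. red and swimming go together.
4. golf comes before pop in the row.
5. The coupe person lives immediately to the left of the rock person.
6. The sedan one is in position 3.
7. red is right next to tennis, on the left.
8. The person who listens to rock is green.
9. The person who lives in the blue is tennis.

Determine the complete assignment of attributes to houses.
Solution:

House | Vehicle | Color | Music | Sport
---------------------------------------
  1   | truck | red | classical | swimming
  2   | coupe | blue | jazz | tennis
  3   | sedan | green | rock | golf
  4   | van | yellow | pop | soccer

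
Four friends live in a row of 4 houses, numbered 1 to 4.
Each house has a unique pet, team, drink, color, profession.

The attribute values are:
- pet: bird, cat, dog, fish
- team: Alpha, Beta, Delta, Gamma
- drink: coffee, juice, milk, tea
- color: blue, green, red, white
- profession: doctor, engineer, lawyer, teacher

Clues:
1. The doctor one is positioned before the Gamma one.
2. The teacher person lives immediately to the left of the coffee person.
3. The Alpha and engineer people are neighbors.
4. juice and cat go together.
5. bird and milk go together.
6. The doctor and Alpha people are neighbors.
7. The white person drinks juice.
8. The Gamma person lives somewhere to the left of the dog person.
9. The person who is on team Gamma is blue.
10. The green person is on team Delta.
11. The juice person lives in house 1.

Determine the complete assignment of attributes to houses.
Solution:

House | Pet | Team | Drink | Color | Profession
-----------------------------------------------
  1   | cat | Beta | juice | white | doctor
  2   | bird | Alpha | milk | red | teacher
  3   | fish | Gamma | coffee | blue | engineer
  4   | dog | Delta | tea | green | lawyer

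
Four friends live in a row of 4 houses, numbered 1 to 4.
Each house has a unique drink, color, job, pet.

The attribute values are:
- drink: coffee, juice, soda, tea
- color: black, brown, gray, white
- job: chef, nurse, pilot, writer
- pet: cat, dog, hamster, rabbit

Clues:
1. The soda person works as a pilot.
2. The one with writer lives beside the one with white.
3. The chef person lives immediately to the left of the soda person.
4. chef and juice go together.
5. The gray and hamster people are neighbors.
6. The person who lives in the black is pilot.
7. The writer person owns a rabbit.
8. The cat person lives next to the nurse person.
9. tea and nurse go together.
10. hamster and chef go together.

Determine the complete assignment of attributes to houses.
Solution:

House | Drink | Color | Job | Pet
---------------------------------
  1   | coffee | gray | writer | rabbit
  2   | juice | white | chef | hamster
  3   | soda | black | pilot | cat
  4   | tea | brown | nurse | dog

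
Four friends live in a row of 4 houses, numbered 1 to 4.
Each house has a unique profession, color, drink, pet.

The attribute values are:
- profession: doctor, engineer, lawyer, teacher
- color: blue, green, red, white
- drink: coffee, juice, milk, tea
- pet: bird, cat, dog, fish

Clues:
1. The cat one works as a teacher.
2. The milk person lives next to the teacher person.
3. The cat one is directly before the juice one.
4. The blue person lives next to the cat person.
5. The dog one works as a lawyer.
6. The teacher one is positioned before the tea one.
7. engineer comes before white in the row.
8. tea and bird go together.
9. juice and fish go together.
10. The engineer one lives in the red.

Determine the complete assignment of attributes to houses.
Solution:

House | Profession | Color | Drink | Pet
----------------------------------------
  1   | lawyer | blue | milk | dog
  2   | teacher | green | coffee | cat
  3   | engineer | red | juice | fish
  4   | doctor | white | tea | bird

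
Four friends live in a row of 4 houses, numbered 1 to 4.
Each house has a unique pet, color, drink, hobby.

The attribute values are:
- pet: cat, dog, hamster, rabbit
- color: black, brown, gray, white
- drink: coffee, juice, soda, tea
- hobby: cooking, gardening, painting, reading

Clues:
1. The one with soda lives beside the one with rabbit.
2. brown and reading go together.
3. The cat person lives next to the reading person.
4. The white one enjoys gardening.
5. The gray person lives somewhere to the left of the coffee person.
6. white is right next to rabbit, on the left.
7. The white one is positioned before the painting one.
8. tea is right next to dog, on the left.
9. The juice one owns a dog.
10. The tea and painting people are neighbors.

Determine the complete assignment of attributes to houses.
Solution:

House | Pet | Color | Drink | Hobby
-----------------------------------
  1   | cat | white | soda | gardening
  2   | rabbit | brown | tea | reading
  3   | dog | gray | juice | painting
  4   | hamster | black | coffee | cooking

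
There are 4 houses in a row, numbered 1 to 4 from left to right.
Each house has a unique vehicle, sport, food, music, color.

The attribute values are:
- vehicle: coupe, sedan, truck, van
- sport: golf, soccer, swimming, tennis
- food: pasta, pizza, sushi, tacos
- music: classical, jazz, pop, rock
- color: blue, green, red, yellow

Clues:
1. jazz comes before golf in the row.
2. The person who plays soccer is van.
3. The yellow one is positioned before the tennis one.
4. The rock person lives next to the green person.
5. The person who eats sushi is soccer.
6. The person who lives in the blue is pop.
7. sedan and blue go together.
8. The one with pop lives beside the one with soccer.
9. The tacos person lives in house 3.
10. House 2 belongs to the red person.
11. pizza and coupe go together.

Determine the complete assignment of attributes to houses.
Solution:

House | Vehicle | Sport | Food | Music | Color
----------------------------------------------
  1   | sedan | swimming | pasta | pop | blue
  2   | van | soccer | sushi | jazz | red
  3   | truck | golf | tacos | rock | yellow
  4   | coupe | tennis | pizza | classical | green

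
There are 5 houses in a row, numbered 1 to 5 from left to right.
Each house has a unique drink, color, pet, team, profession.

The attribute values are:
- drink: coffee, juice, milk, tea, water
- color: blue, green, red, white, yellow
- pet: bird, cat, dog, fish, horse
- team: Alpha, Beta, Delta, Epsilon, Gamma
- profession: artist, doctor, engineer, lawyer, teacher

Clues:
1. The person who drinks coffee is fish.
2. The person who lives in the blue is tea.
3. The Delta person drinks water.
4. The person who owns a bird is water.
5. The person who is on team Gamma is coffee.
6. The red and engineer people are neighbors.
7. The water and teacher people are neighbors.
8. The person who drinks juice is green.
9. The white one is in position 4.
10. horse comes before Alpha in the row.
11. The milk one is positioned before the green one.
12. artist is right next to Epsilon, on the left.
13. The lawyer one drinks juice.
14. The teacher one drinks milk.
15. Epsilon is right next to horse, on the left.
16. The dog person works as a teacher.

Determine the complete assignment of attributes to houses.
Solution:

House | Drink | Color | Pet | Team | Profession
-----------------------------------------------
  1   | water | yellow | bird | Delta | artist
  2   | milk | red | dog | Epsilon | teacher
  3   | tea | blue | horse | Beta | engineer
  4   | coffee | white | fish | Gamma | doctor
  5   | juice | green | cat | Alpha | lawyer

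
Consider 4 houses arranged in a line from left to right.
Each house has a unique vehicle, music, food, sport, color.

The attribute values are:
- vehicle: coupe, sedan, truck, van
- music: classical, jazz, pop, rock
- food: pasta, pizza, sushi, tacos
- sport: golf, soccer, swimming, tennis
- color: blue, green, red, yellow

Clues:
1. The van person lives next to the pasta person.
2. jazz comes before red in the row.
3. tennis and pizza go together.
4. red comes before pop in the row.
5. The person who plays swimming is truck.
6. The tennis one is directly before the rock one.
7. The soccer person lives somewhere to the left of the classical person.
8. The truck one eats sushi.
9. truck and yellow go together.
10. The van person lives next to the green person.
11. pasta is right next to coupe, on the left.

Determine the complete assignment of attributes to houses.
Solution:

House | Vehicle | Music | Food | Sport | Color
----------------------------------------------
  1   | van | jazz | pizza | tennis | blue
  2   | sedan | rock | pasta | soccer | green
  3   | coupe | classical | tacos | golf | red
  4   | truck | pop | sushi | swimming | yellow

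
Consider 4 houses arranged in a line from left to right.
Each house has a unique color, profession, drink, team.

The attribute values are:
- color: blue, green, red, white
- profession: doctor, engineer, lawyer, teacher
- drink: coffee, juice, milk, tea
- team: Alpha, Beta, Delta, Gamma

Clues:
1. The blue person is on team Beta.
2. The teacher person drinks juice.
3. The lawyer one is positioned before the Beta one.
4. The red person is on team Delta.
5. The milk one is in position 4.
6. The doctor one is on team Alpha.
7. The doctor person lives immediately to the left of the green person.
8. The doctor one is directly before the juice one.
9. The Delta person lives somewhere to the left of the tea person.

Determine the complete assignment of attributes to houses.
Solution:

House | Color | Profession | Drink | Team
-----------------------------------------
  1   | red | lawyer | coffee | Delta
  2   | white | doctor | tea | Alpha
  3   | green | teacher | juice | Gamma
  4   | blue | engineer | milk | Beta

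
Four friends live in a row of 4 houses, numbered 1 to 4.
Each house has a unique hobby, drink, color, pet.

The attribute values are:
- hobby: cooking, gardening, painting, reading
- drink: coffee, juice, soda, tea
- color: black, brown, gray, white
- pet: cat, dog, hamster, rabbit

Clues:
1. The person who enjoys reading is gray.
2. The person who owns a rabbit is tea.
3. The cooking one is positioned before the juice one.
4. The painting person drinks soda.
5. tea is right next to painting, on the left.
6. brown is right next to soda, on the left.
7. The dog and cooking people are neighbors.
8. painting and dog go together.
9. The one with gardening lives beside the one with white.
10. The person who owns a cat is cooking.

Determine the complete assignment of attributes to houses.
Solution:

House | Hobby | Drink | Color | Pet
-----------------------------------
  1   | gardening | tea | brown | rabbit
  2   | painting | soda | white | dog
  3   | cooking | coffee | black | cat
  4   | reading | juice | gray | hamster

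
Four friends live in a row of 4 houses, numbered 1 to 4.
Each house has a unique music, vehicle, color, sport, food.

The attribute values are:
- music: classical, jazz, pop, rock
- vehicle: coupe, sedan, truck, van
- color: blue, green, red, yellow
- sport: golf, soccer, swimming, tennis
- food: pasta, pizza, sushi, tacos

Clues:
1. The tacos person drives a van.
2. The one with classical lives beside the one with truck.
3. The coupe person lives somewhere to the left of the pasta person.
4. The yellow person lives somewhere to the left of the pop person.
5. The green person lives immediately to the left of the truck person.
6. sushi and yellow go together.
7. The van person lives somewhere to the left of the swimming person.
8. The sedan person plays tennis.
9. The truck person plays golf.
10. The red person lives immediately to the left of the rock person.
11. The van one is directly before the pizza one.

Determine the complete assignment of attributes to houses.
Solution:

House | Music | Vehicle | Color | Sport | Food
----------------------------------------------
  1   | classical | van | green | soccer | tacos
  2   | jazz | truck | red | golf | pizza
  3   | rock | coupe | yellow | swimming | sushi
  4   | pop | sedan | blue | tennis | pasta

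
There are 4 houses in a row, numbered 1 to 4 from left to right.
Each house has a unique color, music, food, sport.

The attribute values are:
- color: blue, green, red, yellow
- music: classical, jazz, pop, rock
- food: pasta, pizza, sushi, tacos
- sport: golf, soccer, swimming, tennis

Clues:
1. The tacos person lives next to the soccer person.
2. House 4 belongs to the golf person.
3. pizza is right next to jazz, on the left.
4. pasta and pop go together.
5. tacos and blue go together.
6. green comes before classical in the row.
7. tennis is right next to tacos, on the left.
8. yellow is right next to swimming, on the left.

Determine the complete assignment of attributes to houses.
Solution:

House | Color | Music | Food | Sport
------------------------------------
  1   | yellow | rock | pizza | tennis
  2   | blue | jazz | tacos | swimming
  3   | green | pop | pasta | soccer
  4   | red | classical | sushi | golf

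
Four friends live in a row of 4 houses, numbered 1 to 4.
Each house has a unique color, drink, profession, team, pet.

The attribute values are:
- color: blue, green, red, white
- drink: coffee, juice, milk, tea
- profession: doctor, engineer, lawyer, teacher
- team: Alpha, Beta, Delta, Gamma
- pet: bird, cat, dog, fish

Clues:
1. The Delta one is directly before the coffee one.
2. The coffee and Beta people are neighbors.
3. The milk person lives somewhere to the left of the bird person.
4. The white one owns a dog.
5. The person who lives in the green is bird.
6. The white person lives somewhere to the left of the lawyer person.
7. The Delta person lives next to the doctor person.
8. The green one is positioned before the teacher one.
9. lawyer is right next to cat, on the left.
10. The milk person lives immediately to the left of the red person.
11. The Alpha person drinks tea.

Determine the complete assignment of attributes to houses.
Solution:

House | Color | Drink | Profession | Team | Pet
-----------------------------------------------
  1   | white | milk | engineer | Delta | dog
  2   | red | coffee | doctor | Gamma | fish
  3   | green | juice | lawyer | Beta | bird
  4   | blue | tea | teacher | Alpha | cat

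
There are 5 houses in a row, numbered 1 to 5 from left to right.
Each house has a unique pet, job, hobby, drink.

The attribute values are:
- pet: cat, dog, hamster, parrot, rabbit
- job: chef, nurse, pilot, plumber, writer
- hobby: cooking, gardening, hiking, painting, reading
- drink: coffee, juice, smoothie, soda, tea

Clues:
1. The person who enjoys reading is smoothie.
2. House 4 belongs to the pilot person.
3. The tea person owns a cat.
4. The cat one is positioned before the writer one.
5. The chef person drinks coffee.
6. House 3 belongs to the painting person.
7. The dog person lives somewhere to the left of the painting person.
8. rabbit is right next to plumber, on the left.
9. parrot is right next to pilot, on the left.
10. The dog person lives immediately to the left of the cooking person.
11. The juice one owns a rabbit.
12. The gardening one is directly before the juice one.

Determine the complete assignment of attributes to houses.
Solution:

House | Pet | Job | Hobby | Drink
---------------------------------
  1   | dog | chef | gardening | coffee
  2   | rabbit | nurse | cooking | juice
  3   | parrot | plumber | painting | soda
  4   | cat | pilot | hiking | tea
  5   | hamster | writer | reading | smoothie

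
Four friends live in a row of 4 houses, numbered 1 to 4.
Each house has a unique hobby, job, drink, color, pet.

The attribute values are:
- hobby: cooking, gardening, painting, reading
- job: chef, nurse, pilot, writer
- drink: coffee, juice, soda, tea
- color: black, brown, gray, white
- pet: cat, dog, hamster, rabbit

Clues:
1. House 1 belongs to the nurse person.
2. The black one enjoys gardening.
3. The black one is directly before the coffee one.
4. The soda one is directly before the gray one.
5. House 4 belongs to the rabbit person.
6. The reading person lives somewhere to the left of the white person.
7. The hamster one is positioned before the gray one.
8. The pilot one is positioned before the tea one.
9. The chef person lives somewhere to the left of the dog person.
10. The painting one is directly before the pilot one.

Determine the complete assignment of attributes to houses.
Solution:

House | Hobby | Job | Drink | Color | Pet
-----------------------------------------
  1   | gardening | nurse | soda | black | hamster
  2   | painting | chef | coffee | gray | cat
  3   | reading | pilot | juice | brown | dog
  4   | cooking | writer | tea | white | rabbit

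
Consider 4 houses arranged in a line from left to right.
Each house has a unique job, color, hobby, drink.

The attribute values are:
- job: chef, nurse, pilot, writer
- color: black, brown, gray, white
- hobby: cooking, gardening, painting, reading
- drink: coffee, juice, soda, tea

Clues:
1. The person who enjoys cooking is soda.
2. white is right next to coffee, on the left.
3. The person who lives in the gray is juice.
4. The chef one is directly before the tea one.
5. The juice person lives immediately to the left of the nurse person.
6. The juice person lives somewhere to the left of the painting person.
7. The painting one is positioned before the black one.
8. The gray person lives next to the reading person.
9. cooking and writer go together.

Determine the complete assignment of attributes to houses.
Solution:

House | Job | Color | Hobby | Drink
-----------------------------------
  1   | chef | gray | gardening | juice
  2   | nurse | white | reading | tea
  3   | pilot | brown | painting | coffee
  4   | writer | black | cooking | soda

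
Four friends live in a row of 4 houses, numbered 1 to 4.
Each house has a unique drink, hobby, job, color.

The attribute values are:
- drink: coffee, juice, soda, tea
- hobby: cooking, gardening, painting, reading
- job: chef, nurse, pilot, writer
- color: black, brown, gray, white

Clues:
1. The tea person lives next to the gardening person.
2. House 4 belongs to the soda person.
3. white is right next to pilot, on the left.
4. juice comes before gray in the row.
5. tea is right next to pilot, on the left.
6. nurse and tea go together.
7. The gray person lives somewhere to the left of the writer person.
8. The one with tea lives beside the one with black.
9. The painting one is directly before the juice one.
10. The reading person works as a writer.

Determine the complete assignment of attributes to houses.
Solution:

House | Drink | Hobby | Job | Color
-----------------------------------
  1   | tea | painting | nurse | white
  2   | juice | gardening | pilot | black
  3   | coffee | cooking | chef | gray
  4   | soda | reading | writer | brown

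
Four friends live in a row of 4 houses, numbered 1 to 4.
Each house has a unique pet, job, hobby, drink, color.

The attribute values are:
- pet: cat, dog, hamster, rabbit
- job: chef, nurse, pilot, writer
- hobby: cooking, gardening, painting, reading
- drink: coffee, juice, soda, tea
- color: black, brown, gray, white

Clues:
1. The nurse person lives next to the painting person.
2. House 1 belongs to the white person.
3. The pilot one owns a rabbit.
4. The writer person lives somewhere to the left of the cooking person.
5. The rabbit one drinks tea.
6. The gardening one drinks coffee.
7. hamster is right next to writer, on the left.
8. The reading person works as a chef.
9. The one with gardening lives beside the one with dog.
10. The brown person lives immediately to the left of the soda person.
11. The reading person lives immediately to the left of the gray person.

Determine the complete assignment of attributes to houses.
Solution:

House | Pet | Job | Hobby | Drink | Color
-----------------------------------------
  1   | hamster | nurse | gardening | coffee | white
  2   | dog | writer | painting | juice | brown
  3   | cat | chef | reading | soda | black
  4   | rabbit | pilot | cooking | tea | gray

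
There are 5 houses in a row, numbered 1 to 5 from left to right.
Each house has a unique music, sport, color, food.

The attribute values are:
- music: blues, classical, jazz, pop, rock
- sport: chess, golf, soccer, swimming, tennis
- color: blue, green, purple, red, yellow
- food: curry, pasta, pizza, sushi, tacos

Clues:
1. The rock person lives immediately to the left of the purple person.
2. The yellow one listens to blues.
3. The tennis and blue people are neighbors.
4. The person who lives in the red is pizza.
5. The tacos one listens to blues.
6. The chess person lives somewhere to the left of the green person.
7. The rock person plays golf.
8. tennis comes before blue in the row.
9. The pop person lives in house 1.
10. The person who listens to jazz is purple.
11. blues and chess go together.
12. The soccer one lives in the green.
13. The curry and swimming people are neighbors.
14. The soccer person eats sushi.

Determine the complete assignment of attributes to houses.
Solution:

House | Music | Sport | Color | Food
------------------------------------
  1   | pop | tennis | red | pizza
  2   | rock | golf | blue | curry
  3   | jazz | swimming | purple | pasta
  4   | blues | chess | yellow | tacos
  5   | classical | soccer | green | sushi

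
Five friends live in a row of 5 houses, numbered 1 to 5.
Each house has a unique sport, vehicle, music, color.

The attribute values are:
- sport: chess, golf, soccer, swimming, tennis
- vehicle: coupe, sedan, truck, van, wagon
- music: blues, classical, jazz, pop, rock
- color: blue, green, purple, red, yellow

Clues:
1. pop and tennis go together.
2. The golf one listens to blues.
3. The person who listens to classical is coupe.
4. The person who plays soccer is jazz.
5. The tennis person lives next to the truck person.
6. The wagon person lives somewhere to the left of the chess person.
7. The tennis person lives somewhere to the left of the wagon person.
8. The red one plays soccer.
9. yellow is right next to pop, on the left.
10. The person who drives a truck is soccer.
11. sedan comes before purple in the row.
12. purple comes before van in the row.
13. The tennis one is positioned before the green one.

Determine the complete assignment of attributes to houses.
Solution:

House | Sport | Vehicle | Music | Color
---------------------------------------
  1   | swimming | coupe | classical | yellow
  2   | tennis | sedan | pop | blue
  3   | soccer | truck | jazz | red
  4   | golf | wagon | blues | purple
  5   | chess | van | rock | green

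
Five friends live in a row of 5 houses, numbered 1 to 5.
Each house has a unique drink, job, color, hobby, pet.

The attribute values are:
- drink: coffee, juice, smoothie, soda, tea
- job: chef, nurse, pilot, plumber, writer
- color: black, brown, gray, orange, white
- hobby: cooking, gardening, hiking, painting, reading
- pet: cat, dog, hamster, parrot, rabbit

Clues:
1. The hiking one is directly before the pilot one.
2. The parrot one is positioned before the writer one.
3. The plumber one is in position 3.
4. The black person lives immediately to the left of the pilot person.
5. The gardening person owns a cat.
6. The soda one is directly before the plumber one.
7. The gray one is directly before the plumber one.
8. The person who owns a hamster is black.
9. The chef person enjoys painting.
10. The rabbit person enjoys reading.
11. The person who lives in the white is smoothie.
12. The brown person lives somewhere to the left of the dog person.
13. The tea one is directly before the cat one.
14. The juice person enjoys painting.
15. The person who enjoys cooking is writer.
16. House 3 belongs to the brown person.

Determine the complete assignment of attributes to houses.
Solution:

House | Drink | Job | Color | Hobby | Pet
-----------------------------------------
  1   | tea | nurse | black | hiking | hamster
  2   | soda | pilot | gray | gardening | cat
  3   | coffee | plumber | brown | reading | rabbit
  4   | juice | chef | orange | painting | parrot
  5   | smoothie | writer | white | cooking | dog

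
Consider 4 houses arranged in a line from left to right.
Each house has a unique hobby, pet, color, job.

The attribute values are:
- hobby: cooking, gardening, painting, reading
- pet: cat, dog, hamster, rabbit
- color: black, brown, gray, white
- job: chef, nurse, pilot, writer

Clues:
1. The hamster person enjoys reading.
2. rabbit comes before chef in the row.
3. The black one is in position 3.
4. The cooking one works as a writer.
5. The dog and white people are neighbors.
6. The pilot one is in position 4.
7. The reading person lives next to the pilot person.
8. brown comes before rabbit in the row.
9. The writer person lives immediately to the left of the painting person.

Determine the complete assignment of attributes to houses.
Solution:

House | Hobby | Pet | Color | Job
---------------------------------
  1   | cooking | dog | brown | writer
  2   | painting | rabbit | white | nurse
  3   | reading | hamster | black | chef
  4   | gardening | cat | gray | pilot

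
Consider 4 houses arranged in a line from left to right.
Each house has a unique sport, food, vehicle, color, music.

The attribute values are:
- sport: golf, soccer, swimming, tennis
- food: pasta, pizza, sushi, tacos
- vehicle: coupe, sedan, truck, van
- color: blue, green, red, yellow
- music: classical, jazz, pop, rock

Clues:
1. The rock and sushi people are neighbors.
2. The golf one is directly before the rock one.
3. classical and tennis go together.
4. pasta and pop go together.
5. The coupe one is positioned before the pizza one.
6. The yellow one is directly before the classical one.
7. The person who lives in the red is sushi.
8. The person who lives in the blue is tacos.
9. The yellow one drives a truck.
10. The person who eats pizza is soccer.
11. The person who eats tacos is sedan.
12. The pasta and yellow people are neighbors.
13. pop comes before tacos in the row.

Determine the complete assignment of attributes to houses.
Solution:

House | Sport | Food | Vehicle | Color | Music
----------------------------------------------
  1   | golf | pasta | coupe | green | pop
  2   | soccer | pizza | truck | yellow | rock
  3   | tennis | sushi | van | red | classical
  4   | swimming | tacos | sedan | blue | jazz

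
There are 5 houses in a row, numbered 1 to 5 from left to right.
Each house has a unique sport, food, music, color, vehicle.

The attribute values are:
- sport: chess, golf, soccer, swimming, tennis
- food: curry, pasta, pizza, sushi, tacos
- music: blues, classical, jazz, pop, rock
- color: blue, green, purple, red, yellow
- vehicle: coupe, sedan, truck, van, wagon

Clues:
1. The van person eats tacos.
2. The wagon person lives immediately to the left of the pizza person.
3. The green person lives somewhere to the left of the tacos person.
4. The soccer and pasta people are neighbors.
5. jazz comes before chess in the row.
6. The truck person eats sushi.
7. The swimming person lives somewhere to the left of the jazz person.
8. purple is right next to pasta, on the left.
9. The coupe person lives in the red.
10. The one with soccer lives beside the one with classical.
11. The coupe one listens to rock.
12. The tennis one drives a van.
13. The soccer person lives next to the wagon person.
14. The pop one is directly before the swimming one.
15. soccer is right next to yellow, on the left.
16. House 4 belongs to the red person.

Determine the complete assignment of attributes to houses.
Solution:

House | Sport | Food | Music | Color | Vehicle
----------------------------------------------
  1   | soccer | sushi | pop | purple | truck
  2   | swimming | pasta | classical | yellow | wagon
  3   | golf | pizza | jazz | green | sedan
  4   | chess | curry | rock | red | coupe
  5   | tennis | tacos | blues | blue | van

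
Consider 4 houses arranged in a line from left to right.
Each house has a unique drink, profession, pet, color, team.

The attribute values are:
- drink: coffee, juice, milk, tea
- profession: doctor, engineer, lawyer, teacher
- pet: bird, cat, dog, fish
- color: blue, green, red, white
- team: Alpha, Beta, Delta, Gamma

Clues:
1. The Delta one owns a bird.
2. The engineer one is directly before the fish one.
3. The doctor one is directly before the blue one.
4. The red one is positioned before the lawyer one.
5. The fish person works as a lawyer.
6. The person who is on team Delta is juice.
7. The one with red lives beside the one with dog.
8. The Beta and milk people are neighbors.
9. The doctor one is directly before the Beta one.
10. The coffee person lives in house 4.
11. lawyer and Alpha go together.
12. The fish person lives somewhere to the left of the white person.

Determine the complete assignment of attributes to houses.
Solution:

House | Drink | Profession | Pet | Color | Team
-----------------------------------------------
  1   | juice | doctor | bird | red | Delta
  2   | tea | engineer | dog | blue | Beta
  3   | milk | lawyer | fish | green | Alpha
  4   | coffee | teacher | cat | white | Gamma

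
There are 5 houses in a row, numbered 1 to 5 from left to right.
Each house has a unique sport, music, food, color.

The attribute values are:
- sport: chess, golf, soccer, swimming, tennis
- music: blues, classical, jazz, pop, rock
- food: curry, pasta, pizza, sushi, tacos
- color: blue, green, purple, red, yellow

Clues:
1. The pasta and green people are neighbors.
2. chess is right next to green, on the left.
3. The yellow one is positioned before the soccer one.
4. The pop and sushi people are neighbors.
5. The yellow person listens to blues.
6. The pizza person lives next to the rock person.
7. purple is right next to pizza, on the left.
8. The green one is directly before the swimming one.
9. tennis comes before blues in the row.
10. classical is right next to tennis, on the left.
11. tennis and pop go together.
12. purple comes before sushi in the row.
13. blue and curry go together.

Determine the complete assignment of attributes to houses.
Solution:

House | Sport | Music | Food | Color
------------------------------------
  1   | chess | classical | pasta | purple
  2   | tennis | pop | pizza | green
  3   | swimming | rock | sushi | red
  4   | golf | blues | tacos | yellow
  5   | soccer | jazz | curry | blue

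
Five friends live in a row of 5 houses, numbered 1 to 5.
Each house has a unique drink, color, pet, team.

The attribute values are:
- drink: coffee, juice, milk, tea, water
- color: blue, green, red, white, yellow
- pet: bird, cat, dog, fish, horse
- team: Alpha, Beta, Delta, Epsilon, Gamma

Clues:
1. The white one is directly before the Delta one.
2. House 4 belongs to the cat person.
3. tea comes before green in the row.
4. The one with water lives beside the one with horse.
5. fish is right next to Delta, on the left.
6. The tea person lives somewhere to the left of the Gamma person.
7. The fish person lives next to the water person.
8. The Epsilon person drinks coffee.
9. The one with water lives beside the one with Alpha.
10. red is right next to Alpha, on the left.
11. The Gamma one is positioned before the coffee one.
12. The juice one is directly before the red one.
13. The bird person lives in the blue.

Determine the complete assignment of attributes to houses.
Solution:

House | Drink | Color | Pet | Team
----------------------------------
  1   | juice | white | fish | Beta
  2   | water | red | dog | Delta
  3   | tea | yellow | horse | Alpha
  4   | milk | green | cat | Gamma
  5   | coffee | blue | bird | Epsilon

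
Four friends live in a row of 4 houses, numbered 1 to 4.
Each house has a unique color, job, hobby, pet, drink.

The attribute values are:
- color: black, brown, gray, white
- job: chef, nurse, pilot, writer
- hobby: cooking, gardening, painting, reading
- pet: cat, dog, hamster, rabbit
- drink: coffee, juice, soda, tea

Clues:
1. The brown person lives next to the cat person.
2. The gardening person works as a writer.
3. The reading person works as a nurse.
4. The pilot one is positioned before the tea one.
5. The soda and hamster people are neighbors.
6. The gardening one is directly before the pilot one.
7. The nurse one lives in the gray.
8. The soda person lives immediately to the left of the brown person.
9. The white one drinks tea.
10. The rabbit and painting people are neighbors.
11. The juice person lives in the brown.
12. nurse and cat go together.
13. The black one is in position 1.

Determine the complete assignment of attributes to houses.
Solution:

House | Color | Job | Hobby | Pet | Drink
-----------------------------------------
  1   | black | writer | gardening | rabbit | soda
  2   | brown | pilot | painting | hamster | juice
  3   | gray | nurse | reading | cat | coffee
  4   | white | chef | cooking | dog | tea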